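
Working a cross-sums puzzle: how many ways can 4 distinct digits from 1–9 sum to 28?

4 distinct digits from 1–9 sum between 10 and 30.
Enumerating: {4,7,8,9}, {5,6,8,9}.

2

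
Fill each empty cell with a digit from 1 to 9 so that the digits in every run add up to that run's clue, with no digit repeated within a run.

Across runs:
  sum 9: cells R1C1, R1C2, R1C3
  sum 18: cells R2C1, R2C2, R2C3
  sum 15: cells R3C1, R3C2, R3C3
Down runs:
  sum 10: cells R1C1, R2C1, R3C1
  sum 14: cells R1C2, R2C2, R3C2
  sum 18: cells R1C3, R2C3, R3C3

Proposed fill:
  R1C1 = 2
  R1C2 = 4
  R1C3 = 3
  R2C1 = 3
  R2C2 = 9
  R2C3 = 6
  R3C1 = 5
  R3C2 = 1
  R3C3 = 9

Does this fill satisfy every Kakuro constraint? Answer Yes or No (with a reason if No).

Across: 2+4+3=9; 3+9+6=18; 5+1+9=15. Down: 2+3+5=10; 4+9+1=14; 3+6+9=18. No digit repeats within any run.

Yes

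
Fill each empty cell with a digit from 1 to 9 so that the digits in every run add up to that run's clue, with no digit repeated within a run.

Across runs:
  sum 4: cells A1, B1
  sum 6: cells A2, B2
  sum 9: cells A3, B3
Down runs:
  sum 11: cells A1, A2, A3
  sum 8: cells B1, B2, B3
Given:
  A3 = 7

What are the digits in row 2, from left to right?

4 in 2 cells must be {1,3}.
A2 = 1: the only remaining digit allowed by both the 6 across and the 11 down.
B2 = 6 − 1 = 5 completes the 6 across.
B3 = 9 − 7 = 2 completes the 9 across.
A1 = 11 − 8 = 3 completes the 11 down.
B1 = 4 − 3 = 1 completes the 4 across.

1 5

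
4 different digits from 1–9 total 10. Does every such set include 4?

Yes

The only way to make 10 from 4 distinct digits is {1,2,3,4}, which contains 4.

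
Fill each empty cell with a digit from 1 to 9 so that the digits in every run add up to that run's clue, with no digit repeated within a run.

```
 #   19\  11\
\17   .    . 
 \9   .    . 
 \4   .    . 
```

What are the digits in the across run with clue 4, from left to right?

3 1

17 in 2 cells must be {8,9}; 4 in 2 cells must be {1,3}.
The 17 across and the 11 down share only 8, so R1C2 = 8.
The 4 across and the 19 down share only 3, so R3C1 = 3.
R3C2 = 4 − 3 = 1 completes the 4 across.
R1C1 = 17 − 8 = 9 completes the 17 across.
R2C1 = 19 − 12 = 7 completes the 19 down.
R2C2 = 9 − 7 = 2 completes the 9 across.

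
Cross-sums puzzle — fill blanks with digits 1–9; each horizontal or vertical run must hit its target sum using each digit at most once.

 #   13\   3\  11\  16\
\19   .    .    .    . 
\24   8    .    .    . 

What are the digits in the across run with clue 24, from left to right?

8, 2, 5, 9

3 in 2 cells must be {1,2}; 16 in 2 cells must be {7,9}.
R1C1 = 13 − 8 = 5 completes the 13 down.
No cell is forced outright now. R1C4 can only be 7 or 9 (the digits allowed by both its 19 across and its 16 down). If R1C4 = 9: that forces R2C4 = 7, after which R2C2 would have to be in {3,4,5,6} for the 24 across but in {1,2} for the 3 down — contradiction. So R1C4 = 7.
R1C2 = 1: the only remaining digit allowed by both the 19 across and the 3 down.
R1C3 = 19 − 13 = 6 completes the 19 across.
R2C2 = 3 − 1 = 2 completes the 3 down.
R2C3 = 11 − 6 = 5 completes the 11 down.
R2C4 = 24 − 15 = 9 completes the 24 across.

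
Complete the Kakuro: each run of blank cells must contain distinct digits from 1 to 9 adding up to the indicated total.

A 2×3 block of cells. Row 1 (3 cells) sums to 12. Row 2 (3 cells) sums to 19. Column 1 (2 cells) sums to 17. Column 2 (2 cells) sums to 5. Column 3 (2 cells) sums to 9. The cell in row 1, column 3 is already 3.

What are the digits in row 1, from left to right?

17 in 2 cells must be {8,9}.
(1,1) = 8: the only remaining digit allowed by both the 12 across and the 17 down.
(1,2) = 12 − 11 = 1 completes the 12 across.
(2,1) = 17 − 8 = 9 completes the 17 down.
(2,2) = 5 − 1 = 4 completes the 5 down.
(2,3) = 19 − 13 = 6 completes the 19 across.

8, 1, 3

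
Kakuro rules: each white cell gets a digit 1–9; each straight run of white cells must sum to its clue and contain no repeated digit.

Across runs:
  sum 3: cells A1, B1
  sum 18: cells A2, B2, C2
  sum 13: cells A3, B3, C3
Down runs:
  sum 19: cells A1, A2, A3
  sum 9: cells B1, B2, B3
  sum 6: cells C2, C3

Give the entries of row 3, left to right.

8, 3, 2

3 in 2 cells must be {1,2}.
Only 2 fits A1 under both its across sum 3 and down sum 19.
B1 = 3 − 2 = 1 completes the 3 across.
Nothing is forced directly, so branch on A2, whose candidates are 8 or 9. If A2 = 8: that forces A3 = 9, B3 = 3, C3 = 1, after which B2 would have to be in {1,3,4,6,7,9} for the 18 across but in {5} for the 9 down — contradiction. So A2 = 9.
A3 = 19 − 11 = 8 completes the 19 down.
No cell is forced outright now. B3 can only be 2 or 3 (the digits allowed by both its 13 across and its 9 down). If B3 = 2: that forces B2 = 6, after which C2 would have to be in {3} for the 18 across but in {1,2,4,5} for the 6 down — contradiction. So B3 = 3.
B2 = 9 − 4 = 5 completes the 9 down.
C2 = 18 − 14 = 4 completes the 18 across.
C3 = 13 − 11 = 2 completes the 13 across.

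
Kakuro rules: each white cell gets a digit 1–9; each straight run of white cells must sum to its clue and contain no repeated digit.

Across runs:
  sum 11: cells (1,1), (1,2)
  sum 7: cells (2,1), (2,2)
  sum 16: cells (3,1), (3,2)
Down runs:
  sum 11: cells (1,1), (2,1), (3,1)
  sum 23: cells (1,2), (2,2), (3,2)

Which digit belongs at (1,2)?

8

16 in 2 cells must be {7,9}; 23 in 3 cells must be {6,8,9}.
The 7 across and the 23 down share only 6, so (2,2) = 6.
The 16 across and the 11 down share only 7, so (3,1) = 7.
(3,2) = 16 − 7 = 9 completes the 16 across.
(1,1) = 3: the only remaining digit allowed by both the 11 across and the 11 down.
(1,2) = 11 − 3 = 8 completes the 11 across.
(2,1) = 7 − 6 = 1 completes the 7 across.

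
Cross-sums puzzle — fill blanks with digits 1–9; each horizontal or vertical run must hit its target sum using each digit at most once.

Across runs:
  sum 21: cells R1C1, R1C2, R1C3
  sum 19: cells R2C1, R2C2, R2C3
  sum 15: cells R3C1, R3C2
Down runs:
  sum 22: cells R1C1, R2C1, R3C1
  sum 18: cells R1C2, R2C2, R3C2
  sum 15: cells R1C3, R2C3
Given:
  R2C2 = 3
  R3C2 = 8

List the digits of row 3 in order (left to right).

7 8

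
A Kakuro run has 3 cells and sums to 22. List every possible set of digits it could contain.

{5,8,9}; {6,7,9}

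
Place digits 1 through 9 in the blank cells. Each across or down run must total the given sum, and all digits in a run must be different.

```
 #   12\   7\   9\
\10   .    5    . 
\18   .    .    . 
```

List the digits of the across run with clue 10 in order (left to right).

3, 5, 2

R2C2 = 7 − 5 = 2 completes the 7 down.
Given what's placed, R2C3 must be 7 to fit the 18 across and 9 down.
R1C3 = 9 − 7 = 2 completes the 9 down.
R2C1 = 18 − 9 = 9 completes the 18 across.
R1C1 = 10 − 7 = 3 completes the 10 across.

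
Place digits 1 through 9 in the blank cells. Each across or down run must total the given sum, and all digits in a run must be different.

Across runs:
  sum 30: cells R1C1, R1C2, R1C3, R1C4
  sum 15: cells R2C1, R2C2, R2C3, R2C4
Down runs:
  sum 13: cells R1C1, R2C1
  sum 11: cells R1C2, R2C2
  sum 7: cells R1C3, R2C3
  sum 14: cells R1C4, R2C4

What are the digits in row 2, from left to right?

6, 3, 1, 5

30 in 4 cells must be {6,7,8,9}.
Only 6 fits R1C3 under both its across sum 30 and down sum 7.
R2C3 = 7 − 6 = 1 completes the 7 down.
Nothing is forced directly, so branch on R1C4, whose candidates are 8 or 9. If R1C4 = 8: that forces R2C4 = 6, R2C1 = 5, R2C2 = 3, after which R1C1 would have to be in {7,9} for the 30 across but in {8} for the 13 down — contradiction. So R1C4 = 9.
R2C4 = 14 − 9 = 5 completes the 14 down.
No cell is forced outright now. R2C1 can only be 6 or 7 (the digits allowed by both its 15 across and its 13 down). If R2C1 = 7: then R1C1 would have to be in {7,8} for the 30 across but in {6} for the 13 down — contradiction. So R2C1 = 6.
R1C1 = 13 − 6 = 7 completes the 13 down.
R1C2 = 30 − 22 = 8 completes the 30 across.
R2C2 = 15 − 12 = 3 completes the 15 across.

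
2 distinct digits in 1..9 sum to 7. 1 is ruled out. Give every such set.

2 distinct digits from 1–9 sum between 3 and 17.
Dropping sets that contain 1.

{2,5}; {3,4}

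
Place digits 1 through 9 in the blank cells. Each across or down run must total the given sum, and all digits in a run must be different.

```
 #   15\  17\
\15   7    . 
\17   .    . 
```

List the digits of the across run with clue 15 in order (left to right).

7 8

17 in 2 cells must be {8,9}.
R1C2 = 15 − 7 = 8 completes the 15 across.
R2C1 = 15 − 7 = 8 completes the 15 down.
R2C2 = 17 − 8 = 9 completes the 17 across.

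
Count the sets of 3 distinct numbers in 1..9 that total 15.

3 distinct digits from 1–9 sum between 6 and 24.

8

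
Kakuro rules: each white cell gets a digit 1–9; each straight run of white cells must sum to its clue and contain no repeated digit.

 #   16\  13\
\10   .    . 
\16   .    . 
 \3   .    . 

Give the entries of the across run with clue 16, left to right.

9 7

16 in 2 cells must be {7,9}; 3 in 2 cells must be {1,2}.
Nothing is forced directly, so branch on R2C1, whose candidates are 7 or 9. If R2C1 = 7: that forces R2C2 = 9, R3C1 = 1, after which R3C2 would have to be in {2} for the 3 across but in {1,3} for the 13 down — contradiction. So R2C1 = 9.
R2C2 = 16 − 9 = 7 completes the 16 across.
Nothing is forced directly, so branch on R3C1, whose candidates are 1 or 2. If R3C1 = 2: then R1C1 would have to be in {1,2,3,4,6,7,8,9} for the 10 across but in {5} for the 16 down — contradiction. So R3C1 = 1.
R1C1 = 16 − 10 = 6 completes the 16 down.
R1C2 = 10 − 6 = 4 completes the 10 across.
R3C2 = 3 − 1 = 2 completes the 3 across.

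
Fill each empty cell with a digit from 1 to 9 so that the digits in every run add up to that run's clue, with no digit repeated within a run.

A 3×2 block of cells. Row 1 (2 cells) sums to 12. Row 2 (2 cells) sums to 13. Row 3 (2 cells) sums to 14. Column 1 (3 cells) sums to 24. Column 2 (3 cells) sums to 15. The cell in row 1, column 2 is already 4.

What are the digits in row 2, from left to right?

7 6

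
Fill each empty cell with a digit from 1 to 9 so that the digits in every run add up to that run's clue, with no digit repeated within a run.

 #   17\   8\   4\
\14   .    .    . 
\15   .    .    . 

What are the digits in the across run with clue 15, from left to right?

8 6 1

17 in 2 cells must be {8,9}; 4 in 2 cells must be {1,3}.
Nothing is forced directly, so branch on R1C1, whose candidates are 8 or 9. If R1C1 = 8: that forces R1C3 = 1, R2C1 = 9, after which R2C3 would have to be in {1,2,4,5} for the 15 across but in {3} for the 4 down — contradiction. So R1C1 = 9.
R2C1 = 17 − 9 = 8 completes the 17 down.
Nothing is forced directly, so branch on R1C3, whose candidates are 1 or 3. If R1C3 = 1: then R1C2 would have to be in {4} for the 14 across but in {1,2,3,5,6,7} for the 8 down — contradiction. So R1C3 = 3.
R1C2 = 14 − 12 = 2 completes the 14 across.
R2C2 = 8 − 2 = 6 completes the 8 down.
R2C3 = 15 − 14 = 1 completes the 15 across.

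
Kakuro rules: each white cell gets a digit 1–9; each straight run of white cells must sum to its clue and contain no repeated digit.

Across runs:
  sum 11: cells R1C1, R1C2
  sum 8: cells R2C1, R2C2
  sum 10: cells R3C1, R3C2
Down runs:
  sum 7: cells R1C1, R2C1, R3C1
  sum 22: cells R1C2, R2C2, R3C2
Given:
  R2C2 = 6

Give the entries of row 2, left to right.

2 6

7 in 3 cells must be {1,2,4}.
R2C1 = 8 − 6 = 2 completes the 8 across.
Given what's placed, R1C1 must be 4 to fit the 11 across and 7 down.
R1C2 = 11 − 4 = 7 completes the 11 across.
R3C1 = 7 − 6 = 1 completes the 7 down.
R3C2 = 10 − 1 = 9 completes the 10 across.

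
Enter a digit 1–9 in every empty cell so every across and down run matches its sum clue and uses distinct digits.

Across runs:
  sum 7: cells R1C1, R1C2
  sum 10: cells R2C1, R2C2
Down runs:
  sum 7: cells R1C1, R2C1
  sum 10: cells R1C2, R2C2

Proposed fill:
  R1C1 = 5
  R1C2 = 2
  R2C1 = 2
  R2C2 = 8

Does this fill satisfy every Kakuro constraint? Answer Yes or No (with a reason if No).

Across: 5+2=7; 2+8=10. Down: 5+2=7; 2+8=10. No digit repeats within any run.

Yes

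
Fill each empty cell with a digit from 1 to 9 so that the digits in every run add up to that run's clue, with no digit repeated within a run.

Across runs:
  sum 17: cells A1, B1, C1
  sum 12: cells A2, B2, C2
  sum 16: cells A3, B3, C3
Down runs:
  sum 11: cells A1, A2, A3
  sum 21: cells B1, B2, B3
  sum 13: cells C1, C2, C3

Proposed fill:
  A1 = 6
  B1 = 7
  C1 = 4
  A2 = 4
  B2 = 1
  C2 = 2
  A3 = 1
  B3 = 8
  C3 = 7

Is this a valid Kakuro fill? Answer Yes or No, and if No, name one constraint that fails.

No — the down run B1–B3 sums to 16, not 21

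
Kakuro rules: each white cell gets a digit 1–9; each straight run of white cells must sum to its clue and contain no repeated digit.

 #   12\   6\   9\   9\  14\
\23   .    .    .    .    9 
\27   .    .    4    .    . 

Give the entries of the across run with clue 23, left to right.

3, 4, 5, 2, 9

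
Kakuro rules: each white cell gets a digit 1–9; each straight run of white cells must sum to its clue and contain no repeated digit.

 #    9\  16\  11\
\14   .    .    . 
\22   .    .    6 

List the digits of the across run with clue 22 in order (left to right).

7, 9, 6

16 in 2 cells must be {7,9}.
R1C3 = 11 − 6 = 5 completes the 11 down.
R2C1 = 7: the only remaining digit allowed by both the 22 across and the 9 down.
R2C2 = 22 − 13 = 9 completes the 22 across.
R1C1 = 9 − 7 = 2 completes the 9 down.
R1C2 = 14 − 7 = 7 completes the 14 across.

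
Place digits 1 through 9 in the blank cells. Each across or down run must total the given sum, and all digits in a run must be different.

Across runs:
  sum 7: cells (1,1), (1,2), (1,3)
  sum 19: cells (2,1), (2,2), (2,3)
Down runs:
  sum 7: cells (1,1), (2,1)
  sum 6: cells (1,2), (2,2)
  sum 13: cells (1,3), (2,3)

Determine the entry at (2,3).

7 in 3 cells must be {1,2,4}.
The 7 across and the 13 down share only 4, so (1,3) = 4.
(2,3) = 13 − 4 = 9 completes the 13 down.
Nothing is forced directly, so branch on (2,2), whose candidates are 2 or 4. If (2,2) = 2: then (1,2) would have to be in {1,2} for the 7 across but in {4} for the 6 down — contradiction. So (2,2) = 4.
(1,2) = 6 − 4 = 2 completes the 6 down.
(2,1) = 19 − 13 = 6 completes the 19 across.
(1,1) = 7 − 6 = 1 completes the 7 across.

9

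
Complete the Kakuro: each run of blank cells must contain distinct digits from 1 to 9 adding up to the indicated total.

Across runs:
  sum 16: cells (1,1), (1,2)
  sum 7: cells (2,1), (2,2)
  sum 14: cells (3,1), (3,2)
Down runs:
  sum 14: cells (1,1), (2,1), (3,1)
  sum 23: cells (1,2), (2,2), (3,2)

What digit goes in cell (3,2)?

16 in 2 cells must be {7,9}; 23 in 3 cells must be {6,8,9}.
The 16 across and the 23 down share only 9, so (1,2) = 9.
Given what's placed, (2,2) must be 6 to fit the 7 across and 23 down.
(3,2) = 23 − 15 = 8 completes the 23 down.
(1,1) = 16 − 9 = 7 completes the 16 across.
(2,1) = 7 − 6 = 1 completes the 7 across.
(3,1) = 14 − 8 = 6 completes the 14 across.

8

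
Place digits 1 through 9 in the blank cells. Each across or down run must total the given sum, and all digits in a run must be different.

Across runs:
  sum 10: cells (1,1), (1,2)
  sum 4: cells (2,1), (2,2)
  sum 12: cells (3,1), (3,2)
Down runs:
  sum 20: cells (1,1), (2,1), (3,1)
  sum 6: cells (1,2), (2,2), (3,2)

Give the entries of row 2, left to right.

3 1

4 in 2 cells must be {1,3}; 6 in 3 cells must be {1,2,3}.
The 4 across and the 20 down share only 3, so (2,1) = 3.
(2,2) = 4 − 3 = 1 completes the 4 across.
Given what's placed, (3,2) must be 3 to fit the 12 across and 6 down.
(1,2) = 6 − 4 = 2 completes the 6 down.
(3,1) = 12 − 3 = 9 completes the 12 across.
(1,1) = 10 − 2 = 8 completes the 10 across.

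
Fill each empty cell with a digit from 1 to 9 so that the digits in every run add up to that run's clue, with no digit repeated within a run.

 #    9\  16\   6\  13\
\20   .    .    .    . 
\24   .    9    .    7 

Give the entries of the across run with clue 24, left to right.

16 in 2 cells must be {7,9}.
R1C2 = 16 − 9 = 7 completes the 16 down.
R1C4 = 13 − 7 = 6 completes the 13 down.
Nothing is forced directly, so branch on R2C3, whose candidates are 2 or 5. If R2C3 = 5: then R1C3 would have to be in {2,3,4,5} for the 20 across but in {1} for the 6 down — contradiction. So R2C3 = 2.
R1C3 = 6 − 2 = 4 completes the 6 down.
R2C1 = 24 − 18 = 6 completes the 24 across.
R1C1 = 20 − 17 = 3 completes the 20 across.

6 9 2 7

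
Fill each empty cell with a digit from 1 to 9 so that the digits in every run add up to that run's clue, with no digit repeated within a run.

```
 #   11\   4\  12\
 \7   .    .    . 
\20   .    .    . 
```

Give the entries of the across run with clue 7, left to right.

2, 1, 4

7 in 3 cells must be {1,2,4}; 4 in 2 cells must be {1,3}.
The 7 across and the 4 down share only 1, so R1C2 = 1.
Given what's placed, R1C3 must be 4 to fit the 7 across and 12 down.
R2C2 = 4 − 1 = 3 completes the 4 down.
R2C3 = 12 − 4 = 8 completes the 12 down.
R1C1 = 7 − 5 = 2 completes the 7 across.
R2C1 = 20 − 11 = 9 completes the 20 across.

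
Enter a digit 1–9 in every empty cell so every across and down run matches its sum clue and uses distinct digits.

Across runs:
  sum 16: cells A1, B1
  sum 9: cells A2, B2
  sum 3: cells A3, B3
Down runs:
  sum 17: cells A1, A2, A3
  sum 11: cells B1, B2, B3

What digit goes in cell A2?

16 in 2 cells must be {7,9}; 3 in 2 cells must be {1,2}.
The 16 across and the 11 down share only 7, so B1 = 7.
Given what's placed, B3 must be 1 to fit the 3 across and 11 down.
A1 = 16 − 7 = 9 completes the 16 across.
B2 = 11 − 8 = 3 completes the 11 down.
A3 = 3 − 1 = 2 completes the 3 across.
A2 = 9 − 3 = 6 completes the 9 across.

6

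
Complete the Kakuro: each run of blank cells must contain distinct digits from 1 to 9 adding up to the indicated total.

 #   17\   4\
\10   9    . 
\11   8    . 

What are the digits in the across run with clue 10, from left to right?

9 1

17 in 2 cells must be {8,9}; 4 in 2 cells must be {1,3}.
R1C2 = 10 − 9 = 1 completes the 10 across.
R2C2 = 11 − 8 = 3 completes the 11 across.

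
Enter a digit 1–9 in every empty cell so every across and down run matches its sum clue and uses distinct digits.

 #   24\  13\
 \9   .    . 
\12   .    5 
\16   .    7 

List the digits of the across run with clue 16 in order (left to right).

16 in 2 cells must be {7,9}; 24 in 3 cells must be {7,8,9}.
R1C2 = 13 − 12 = 1 completes the 13 down.
R2C1 = 12 − 5 = 7 completes the 12 across.
R3C1 = 16 − 7 = 9 completes the 16 across.
R1C1 = 9 − 1 = 8 completes the 9 across.

9 7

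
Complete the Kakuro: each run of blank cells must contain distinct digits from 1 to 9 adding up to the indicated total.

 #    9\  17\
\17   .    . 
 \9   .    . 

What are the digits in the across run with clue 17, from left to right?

17 in 2 cells must be {8,9}.
The 17 across and the 9 down share only 8, so R1C1 = 8.
R1C2 = 17 − 8 = 9 completes the 17 across.
R2C1 = 9 − 8 = 1 completes the 9 down.
R2C2 = 9 − 1 = 8 completes the 9 across.

8, 9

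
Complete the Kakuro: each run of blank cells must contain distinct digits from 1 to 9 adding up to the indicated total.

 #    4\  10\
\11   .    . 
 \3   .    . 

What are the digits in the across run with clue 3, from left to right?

3 in 2 cells must be {1,2}; 4 in 2 cells must be {1,3}.
The 11 across and the 4 down share only 3, so R1C1 = 3.
R1C2 = 11 − 3 = 8 completes the 11 across.
R2C1 = 4 − 3 = 1 completes the 4 down.
R2C2 = 3 − 1 = 2 completes the 3 across.

1 2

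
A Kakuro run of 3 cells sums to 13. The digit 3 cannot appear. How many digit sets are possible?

4

3 distinct digits from 1–9 sum between 6 and 24.
Dropping sets that contain 3.
Enumerating: {1,4,8}, {1,5,7}, {2,4,7}, {2,5,6}.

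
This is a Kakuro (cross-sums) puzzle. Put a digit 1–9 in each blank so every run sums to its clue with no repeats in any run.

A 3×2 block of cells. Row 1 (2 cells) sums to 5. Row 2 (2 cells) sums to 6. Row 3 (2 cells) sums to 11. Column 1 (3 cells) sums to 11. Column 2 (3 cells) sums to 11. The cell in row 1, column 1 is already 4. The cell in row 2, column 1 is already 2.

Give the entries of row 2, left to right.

2 4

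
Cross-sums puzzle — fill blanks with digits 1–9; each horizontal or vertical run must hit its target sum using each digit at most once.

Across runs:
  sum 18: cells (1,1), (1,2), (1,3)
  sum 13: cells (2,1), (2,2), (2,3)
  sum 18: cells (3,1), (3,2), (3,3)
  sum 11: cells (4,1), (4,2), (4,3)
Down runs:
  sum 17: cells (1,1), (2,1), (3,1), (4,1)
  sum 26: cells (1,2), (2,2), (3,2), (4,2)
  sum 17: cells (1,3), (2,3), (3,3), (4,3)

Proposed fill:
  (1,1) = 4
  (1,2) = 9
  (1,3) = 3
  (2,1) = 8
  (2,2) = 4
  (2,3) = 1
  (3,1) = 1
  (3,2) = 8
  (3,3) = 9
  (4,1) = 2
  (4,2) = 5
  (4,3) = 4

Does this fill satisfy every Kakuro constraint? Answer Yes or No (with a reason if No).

No — the across run (1,1)–(1,3) sums to 16, not 18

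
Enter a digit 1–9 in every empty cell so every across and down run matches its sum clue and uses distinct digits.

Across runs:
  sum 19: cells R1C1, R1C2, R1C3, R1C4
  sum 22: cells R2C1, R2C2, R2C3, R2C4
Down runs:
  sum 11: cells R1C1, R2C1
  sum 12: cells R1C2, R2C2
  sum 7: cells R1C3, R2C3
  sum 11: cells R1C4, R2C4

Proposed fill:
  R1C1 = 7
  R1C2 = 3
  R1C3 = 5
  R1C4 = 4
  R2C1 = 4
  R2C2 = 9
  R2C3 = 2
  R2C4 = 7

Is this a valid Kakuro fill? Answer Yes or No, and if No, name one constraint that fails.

Yes

Across: 7+3+5+4=19; 4+9+2+7=22. Down: 7+4=11; 3+9=12; 5+2=7; 4+7=11. No digit repeats within any run.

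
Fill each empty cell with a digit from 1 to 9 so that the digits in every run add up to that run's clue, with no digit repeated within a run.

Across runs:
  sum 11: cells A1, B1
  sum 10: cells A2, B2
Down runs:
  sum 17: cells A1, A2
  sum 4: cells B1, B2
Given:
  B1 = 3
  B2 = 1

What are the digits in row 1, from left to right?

17 in 2 cells must be {8,9}; 4 in 2 cells must be {1,3}.
A1 = 11 − 3 = 8 completes the 11 across.
A2 = 10 − 1 = 9 completes the 10 across.

8 3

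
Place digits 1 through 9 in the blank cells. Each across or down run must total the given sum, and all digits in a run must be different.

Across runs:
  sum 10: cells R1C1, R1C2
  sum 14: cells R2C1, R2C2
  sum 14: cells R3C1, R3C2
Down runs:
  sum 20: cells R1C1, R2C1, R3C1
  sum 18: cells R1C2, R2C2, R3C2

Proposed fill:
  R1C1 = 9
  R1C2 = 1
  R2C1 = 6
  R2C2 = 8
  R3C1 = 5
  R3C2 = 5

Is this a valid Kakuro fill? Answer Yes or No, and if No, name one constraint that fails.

No — the across run R3C1–R3C2 sums to 10, not 14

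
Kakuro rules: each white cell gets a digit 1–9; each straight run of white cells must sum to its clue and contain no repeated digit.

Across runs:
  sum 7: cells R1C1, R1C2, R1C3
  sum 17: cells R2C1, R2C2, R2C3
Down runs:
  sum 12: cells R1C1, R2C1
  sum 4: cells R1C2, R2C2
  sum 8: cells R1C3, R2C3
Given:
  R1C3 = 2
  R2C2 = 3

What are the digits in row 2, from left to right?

7 in 3 cells must be {1,2,4}; 4 in 2 cells must be {1,3}.
Given what's placed, R1C1 must be 4 to fit the 7 across and 12 down.
R1C2 = 7 − 6 = 1 completes the 7 across.
R2C1 = 12 − 4 = 8 completes the 12 down.
R2C3 = 17 − 11 = 6 completes the 17 across.

8 3 6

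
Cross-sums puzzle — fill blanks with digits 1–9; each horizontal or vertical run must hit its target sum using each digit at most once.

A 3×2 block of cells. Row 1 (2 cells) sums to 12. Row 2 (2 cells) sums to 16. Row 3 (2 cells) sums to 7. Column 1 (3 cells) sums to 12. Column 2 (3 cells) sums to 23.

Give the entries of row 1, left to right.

4 8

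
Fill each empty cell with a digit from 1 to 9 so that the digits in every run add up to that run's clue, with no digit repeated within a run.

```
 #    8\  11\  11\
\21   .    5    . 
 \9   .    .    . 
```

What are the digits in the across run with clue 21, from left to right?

7, 5, 9

Given what's placed, R1C1 must be 7 to fit the 21 across and 8 down.
R1C3 = 21 − 12 = 9 completes the 21 across.
R2C1 = 8 − 7 = 1 completes the 8 down.
R2C2 = 11 − 5 = 6 completes the 11 down.
R2C3 = 9 − 7 = 2 completes the 9 across.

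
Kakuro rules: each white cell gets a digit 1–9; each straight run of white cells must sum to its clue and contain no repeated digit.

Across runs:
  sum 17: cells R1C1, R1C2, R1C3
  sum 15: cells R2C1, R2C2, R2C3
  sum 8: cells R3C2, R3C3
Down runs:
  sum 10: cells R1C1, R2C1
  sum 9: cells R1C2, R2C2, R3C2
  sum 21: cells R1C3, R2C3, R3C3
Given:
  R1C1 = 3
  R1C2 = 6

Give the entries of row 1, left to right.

R1C3 = 17 − 9 = 8 completes the 17 across.
R2C1 = 10 − 3 = 7 completes the 10 down.
R2C2 = 2: the only remaining digit allowed by both the 15 across and the 9 down.
R2C3 = 15 − 9 = 6 completes the 15 across.
R3C2 = 9 − 8 = 1 completes the 9 down.
R3C3 = 8 − 1 = 7 completes the 8 across.

3 6 8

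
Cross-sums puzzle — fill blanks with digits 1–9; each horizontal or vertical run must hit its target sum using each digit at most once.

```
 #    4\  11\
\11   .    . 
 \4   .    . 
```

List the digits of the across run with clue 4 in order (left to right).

1 3

4 in 2 cells must be {1,3}.
The 11 across and the 4 down share only 3, so R1C1 = 3.
R1C2 = 11 − 3 = 8 completes the 11 across.
R2C1 = 4 − 3 = 1 completes the 4 down.
R2C2 = 4 − 1 = 3 completes the 4 across.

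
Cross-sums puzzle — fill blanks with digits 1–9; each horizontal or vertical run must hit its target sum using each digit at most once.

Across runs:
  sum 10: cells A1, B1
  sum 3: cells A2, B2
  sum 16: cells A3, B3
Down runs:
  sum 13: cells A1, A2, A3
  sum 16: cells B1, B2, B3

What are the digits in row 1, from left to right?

4 6

3 in 2 cells must be {1,2}; 16 in 2 cells must be {7,9}.
Nothing is forced directly, so branch on A2, whose candidates are 1 or 2. If A2 = 1: that forces B2 = 2, B3 = 9, after which B1 would have to be in {1,2,3,4,6,7,8,9} for the 10 across but in {5} for the 16 down — contradiction. So A2 = 2.
B2 = 3 − 2 = 1 completes the 3 across.
Given what's placed, A3 must be 7 to fit the 16 across and 13 down.
B3 = 16 − 7 = 9 completes the 16 across.
A1 = 13 − 9 = 4 completes the 13 down.
B1 = 10 − 4 = 6 completes the 10 across.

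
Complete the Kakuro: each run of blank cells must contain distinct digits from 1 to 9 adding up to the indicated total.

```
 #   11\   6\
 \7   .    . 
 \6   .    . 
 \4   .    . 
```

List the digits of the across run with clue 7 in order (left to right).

4 in 2 cells must be {1,3}; 6 in 3 cells must be {1,2,3}.
Nothing is forced directly, so branch on R2C2, whose candidates are 1 or 2. If R2C2 = 1: that forces R2C1 = 5, after which R3C1 would have to be in {1,3} for the 4 across but in {2,4} for the 11 down — contradiction. So R2C2 = 2.
R2C1 = 6 − 2 = 4 completes the 6 across.
Given what's placed, R3C1 must be 1 to fit the 4 across and 11 down.
R3C2 = 4 − 1 = 3 completes the 4 across.
R1C1 = 11 − 5 = 6 completes the 11 down.
R1C2 = 7 − 6 = 1 completes the 7 across.

6, 1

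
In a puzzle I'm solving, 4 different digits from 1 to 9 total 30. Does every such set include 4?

No

The only way to make 30 from 4 distinct digits is {6,7,8,9}, which does not contain 4.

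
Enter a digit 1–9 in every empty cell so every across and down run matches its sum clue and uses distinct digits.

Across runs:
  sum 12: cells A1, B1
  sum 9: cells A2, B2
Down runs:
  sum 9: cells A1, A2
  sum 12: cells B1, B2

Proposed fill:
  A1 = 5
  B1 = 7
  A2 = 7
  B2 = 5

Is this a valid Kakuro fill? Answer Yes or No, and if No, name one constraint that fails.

No — the across run A2–B2 sums to 12, not 9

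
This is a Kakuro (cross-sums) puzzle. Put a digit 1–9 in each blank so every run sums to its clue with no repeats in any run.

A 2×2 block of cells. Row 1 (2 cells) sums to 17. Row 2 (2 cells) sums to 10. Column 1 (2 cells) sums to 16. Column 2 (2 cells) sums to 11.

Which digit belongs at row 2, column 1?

7

17 in 2 cells must be {8,9}; 16 in 2 cells must be {7,9}.
The 17 across and the 16 down share only 9, so (1,1) = 9.
(1,2) = 17 − 9 = 8 completes the 17 across.
(2,1) = 16 − 9 = 7 completes the 16 down.
(2,2) = 10 − 7 = 3 completes the 10 across.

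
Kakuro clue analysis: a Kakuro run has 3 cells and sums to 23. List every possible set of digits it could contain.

{6,8,9}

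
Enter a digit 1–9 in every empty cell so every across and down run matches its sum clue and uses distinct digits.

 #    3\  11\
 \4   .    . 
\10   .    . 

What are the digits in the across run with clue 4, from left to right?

4 in 2 cells must be {1,3}; 3 in 2 cells must be {1,2}.
The 4 across and the 3 down share only 1, so R1C1 = 1.
R1C2 = 4 − 1 = 3 completes the 4 across.
R2C1 = 3 − 1 = 2 completes the 3 down.
R2C2 = 10 − 2 = 8 completes the 10 across.

1 3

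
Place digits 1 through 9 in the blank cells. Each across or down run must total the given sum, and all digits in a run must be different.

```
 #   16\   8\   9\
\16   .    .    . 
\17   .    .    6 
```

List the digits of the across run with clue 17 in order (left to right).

9, 2, 6

16 in 2 cells must be {7,9}.
R1C3 = 9 − 6 = 3 completes the 9 down.
No cell is forced outright now. R1C1 can only be 7 or 9 (the digits allowed by both its 16 across and its 16 down). If R1C1 = 9: then R1C2 would have to be in {4} for the 16 across but in {1,2,3,5,6,7} for the 8 down — contradiction. So R1C1 = 7.
R1C2 = 16 − 10 = 6 completes the 16 across.
R2C1 = 16 − 7 = 9 completes the 16 down.
R2C2 = 17 − 15 = 2 completes the 17 across.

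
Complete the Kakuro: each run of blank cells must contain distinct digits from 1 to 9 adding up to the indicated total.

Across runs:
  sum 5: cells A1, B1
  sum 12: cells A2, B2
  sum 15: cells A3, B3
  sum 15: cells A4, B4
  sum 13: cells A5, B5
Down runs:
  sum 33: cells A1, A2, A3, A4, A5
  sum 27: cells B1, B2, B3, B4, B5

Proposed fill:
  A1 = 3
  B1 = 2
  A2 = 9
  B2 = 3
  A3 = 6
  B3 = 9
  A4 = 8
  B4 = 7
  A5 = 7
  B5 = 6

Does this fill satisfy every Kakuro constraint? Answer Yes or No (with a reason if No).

Across: 3+2=5; 9+3=12; 6+9=15; 8+7=15; 7+6=13. Down: 3+9+6+8+7=33; 2+3+9+7+6=27. No digit repeats within any run.

Yes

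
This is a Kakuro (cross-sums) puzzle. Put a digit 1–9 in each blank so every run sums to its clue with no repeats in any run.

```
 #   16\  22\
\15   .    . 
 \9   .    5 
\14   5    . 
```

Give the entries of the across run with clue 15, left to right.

7, 8

R2C1 = 9 − 5 = 4 completes the 9 across.
R3C2 = 14 − 5 = 9 completes the 14 across.
R1C1 = 16 − 9 = 7 completes the 16 down.
R1C2 = 15 − 7 = 8 completes the 15 across.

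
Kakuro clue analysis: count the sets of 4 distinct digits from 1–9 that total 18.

11

4 distinct digits from 1–9 sum between 10 and 30.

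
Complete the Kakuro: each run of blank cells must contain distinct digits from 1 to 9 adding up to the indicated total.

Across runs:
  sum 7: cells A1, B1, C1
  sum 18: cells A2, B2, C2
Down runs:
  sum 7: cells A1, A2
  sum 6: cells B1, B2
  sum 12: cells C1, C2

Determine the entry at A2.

6

7 in 3 cells must be {1,2,4}.
The 7 across and the 12 down share only 4, so C1 = 4.
C2 = 12 − 4 = 8 completes the 12 down.
Nothing is forced directly, so branch on B2, whose candidates are 1 or 4. If B2 = 1: then B1 would have to be in {1,2} for the 7 across but in {5} for the 6 down — contradiction. So B2 = 4.
B1 = 6 − 4 = 2 completes the 6 down.
A2 = 18 − 12 = 6 completes the 18 across.
A1 = 7 − 6 = 1 completes the 7 across.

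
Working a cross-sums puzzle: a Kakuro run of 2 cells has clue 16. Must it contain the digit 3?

The only way to make 16 from 2 distinct digits is {7,9}, which does not contain 3.

No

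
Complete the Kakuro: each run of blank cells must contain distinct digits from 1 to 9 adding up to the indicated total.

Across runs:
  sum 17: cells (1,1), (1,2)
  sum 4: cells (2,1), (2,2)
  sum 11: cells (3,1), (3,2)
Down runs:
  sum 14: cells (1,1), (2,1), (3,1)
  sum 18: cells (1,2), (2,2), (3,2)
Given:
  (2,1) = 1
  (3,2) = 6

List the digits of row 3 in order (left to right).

17 in 2 cells must be {8,9}; 4 in 2 cells must be {1,3}.
(2,2) = 4 − 1 = 3 completes the 4 across.
(3,1) = 11 − 6 = 5 completes the 11 across.
(1,1) = 14 − 6 = 8 completes the 14 down.
(1,2) = 17 − 8 = 9 completes the 17 across.

5 6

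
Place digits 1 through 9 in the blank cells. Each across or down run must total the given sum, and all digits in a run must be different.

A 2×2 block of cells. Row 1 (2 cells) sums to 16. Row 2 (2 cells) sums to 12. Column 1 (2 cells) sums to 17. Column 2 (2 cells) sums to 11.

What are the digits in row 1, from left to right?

16 in 2 cells must be {7,9}; 17 in 2 cells must be {8,9}.
The 16 across and the 17 down share only 9, so (1,1) = 9.
(1,2) = 16 − 9 = 7 completes the 16 across.
(2,1) = 17 − 9 = 8 completes the 17 down.
(2,2) = 12 − 8 = 4 completes the 12 across.

9 7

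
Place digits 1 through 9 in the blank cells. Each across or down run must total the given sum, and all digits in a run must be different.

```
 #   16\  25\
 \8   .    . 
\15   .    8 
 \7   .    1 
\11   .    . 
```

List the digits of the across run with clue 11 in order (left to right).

Given what's placed, R1C2 must be 7 to fit the 8 across and 25 down.
R2C1 = 15 − 8 = 7 completes the 15 across.
R3C1 = 7 − 1 = 6 completes the 7 across.
Given what's placed, R4C1 must be 2 to fit the 11 across and 16 down.
R4C2 = 11 − 2 = 9 completes the 11 across.
R1C1 = 8 − 7 = 1 completes the 8 across.

2 9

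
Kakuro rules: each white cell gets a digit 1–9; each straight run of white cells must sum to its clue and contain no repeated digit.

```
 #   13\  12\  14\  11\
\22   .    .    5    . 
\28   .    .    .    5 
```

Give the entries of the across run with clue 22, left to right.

R1C4 = 11 − 5 = 6 completes the 11 down.
R2C3 = 14 − 5 = 9 completes the 14 down.
Given what's placed, R2C2 must be 8 to fit the 28 across and 12 down.
R1C2 = 12 − 8 = 4 completes the 12 down.
R2C1 = 28 − 22 = 6 completes the 28 across.
R1C1 = 22 − 15 = 7 completes the 22 across.

7 4 5 6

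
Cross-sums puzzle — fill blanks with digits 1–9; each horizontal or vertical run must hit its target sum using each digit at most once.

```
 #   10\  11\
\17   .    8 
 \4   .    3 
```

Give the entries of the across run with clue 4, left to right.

1, 3

17 in 2 cells must be {8,9}; 4 in 2 cells must be {1,3}.
R1C1 = 17 − 8 = 9 completes the 17 across.
R2C1 = 4 − 3 = 1 completes the 4 across.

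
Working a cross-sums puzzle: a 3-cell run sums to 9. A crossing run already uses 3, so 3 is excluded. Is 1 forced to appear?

Yes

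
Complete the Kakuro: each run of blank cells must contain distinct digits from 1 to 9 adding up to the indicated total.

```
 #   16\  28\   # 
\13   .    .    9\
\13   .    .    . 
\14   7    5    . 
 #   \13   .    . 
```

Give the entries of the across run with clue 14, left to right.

R3C3 = 14 − 12 = 2 completes the 14 across.
No cell is forced outright now. R4C3 can only be 4 or 6 (the digits allowed by both its 13 across and its 9 down). If R4C3 = 6: that forces R2C3 = 1, after which R4C2 would have to be in {7} for the 13 across but in {6,8,9} for the 28 down — contradiction. So R4C3 = 4.
R2C3 = 9 − 6 = 3 completes the 9 down.
R4C2 = 13 − 4 = 9 completes the 13 across.
Nothing is forced directly, so branch on R1C2, whose candidates are 6 or 8. If R1C2 = 6: then R1C1 would have to be in {7} for the 13 across but in {1,3,4,5,6,8} for the 16 down — contradiction. So R1C2 = 8.
R1C1 = 13 − 8 = 5 completes the 13 across.
R2C1 = 16 − 12 = 4 completes the 16 down.
R2C2 = 13 − 7 = 6 completes the 13 across.

7 5 2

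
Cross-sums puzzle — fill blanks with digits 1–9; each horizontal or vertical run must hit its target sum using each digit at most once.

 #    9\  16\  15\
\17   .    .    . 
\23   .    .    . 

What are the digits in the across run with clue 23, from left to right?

8 9 6

23 in 3 cells must be {6,8,9}; 16 in 2 cells must be {7,9}.
The 23 across and the 16 down share only 9, so R2C2 = 9.
R1C2 = 16 − 9 = 7 completes the 16 down.
Nothing is forced directly, so branch on R2C1, whose candidates are 6 or 8. If R2C1 = 6: then R1C1 would have to be in {1,2,4,6,8,9} for the 17 across but in {3} for the 9 down — contradiction. So R2C1 = 8.
R1C1 = 9 − 8 = 1 completes the 9 down.
R1C3 = 17 − 8 = 9 completes the 17 across.
R2C3 = 23 − 17 = 6 completes the 23 across.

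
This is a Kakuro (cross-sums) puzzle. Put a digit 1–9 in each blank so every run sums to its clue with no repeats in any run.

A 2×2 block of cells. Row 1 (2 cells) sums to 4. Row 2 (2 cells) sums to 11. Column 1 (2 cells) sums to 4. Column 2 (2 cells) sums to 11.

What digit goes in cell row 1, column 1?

1

4 in 2 cells must be {1,3}.
The 4 across and the 11 down share only 3, so (1,2) = 3.
The 11 across and the 4 down share only 3, so (2,1) = 3.
(2,2) = 11 − 3 = 8 completes the 11 across.
(1,1) = 4 − 3 = 1 completes the 4 across.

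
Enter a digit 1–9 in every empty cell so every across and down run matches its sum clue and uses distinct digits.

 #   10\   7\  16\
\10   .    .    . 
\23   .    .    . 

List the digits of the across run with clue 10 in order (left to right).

2 1 7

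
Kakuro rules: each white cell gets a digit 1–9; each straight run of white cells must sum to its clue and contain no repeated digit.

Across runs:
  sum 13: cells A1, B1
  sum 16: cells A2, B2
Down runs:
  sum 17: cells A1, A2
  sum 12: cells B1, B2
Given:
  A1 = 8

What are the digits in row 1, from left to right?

16 in 2 cells must be {7,9}; 17 in 2 cells must be {8,9}.
B1 = 13 − 8 = 5 completes the 13 across.
A2 = 17 − 8 = 9 completes the 17 down.
B2 = 16 − 9 = 7 completes the 16 across.

8 5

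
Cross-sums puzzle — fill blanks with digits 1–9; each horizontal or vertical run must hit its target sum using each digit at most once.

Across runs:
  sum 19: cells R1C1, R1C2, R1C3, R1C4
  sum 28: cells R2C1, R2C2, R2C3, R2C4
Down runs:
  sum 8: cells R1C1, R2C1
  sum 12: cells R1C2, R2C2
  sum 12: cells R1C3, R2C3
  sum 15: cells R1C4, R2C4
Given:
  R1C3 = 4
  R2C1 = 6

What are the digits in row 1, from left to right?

R1C1 = 8 − 6 = 2 completes the 8 down.
R2C3 = 12 − 4 = 8 completes the 12 down.
R2C4 = 9: the only remaining digit allowed by both the 28 across and the 15 down.
R1C4 = 15 − 9 = 6 completes the 15 down.
R2C2 = 28 − 23 = 5 completes the 28 across.
R1C2 = 19 − 12 = 7 completes the 19 across.

2, 7, 4, 6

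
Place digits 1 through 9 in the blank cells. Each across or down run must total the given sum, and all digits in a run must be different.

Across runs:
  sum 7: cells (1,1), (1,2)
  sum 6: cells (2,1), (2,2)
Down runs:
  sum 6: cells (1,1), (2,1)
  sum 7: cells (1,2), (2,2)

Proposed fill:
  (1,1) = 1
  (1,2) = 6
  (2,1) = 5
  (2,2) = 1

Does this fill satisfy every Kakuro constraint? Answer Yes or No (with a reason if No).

Across: 1+6=7; 5+1=6. Down: 1+5=6; 6+1=7. No digit repeats within any run.

Yes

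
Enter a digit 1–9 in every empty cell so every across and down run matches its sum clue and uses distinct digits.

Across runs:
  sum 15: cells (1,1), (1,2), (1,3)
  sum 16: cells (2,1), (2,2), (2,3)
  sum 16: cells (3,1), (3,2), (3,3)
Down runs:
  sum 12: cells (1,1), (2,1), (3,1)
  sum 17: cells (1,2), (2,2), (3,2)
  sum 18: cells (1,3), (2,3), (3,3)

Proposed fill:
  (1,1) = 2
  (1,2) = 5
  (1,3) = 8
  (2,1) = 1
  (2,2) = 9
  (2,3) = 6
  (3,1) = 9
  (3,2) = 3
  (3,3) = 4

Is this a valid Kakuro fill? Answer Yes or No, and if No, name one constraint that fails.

Yes

Across: 2+5+8=15; 1+9+6=16; 9+3+4=16. Down: 2+1+9=12; 5+9+3=17; 8+6+4=18. No digit repeats within any run.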